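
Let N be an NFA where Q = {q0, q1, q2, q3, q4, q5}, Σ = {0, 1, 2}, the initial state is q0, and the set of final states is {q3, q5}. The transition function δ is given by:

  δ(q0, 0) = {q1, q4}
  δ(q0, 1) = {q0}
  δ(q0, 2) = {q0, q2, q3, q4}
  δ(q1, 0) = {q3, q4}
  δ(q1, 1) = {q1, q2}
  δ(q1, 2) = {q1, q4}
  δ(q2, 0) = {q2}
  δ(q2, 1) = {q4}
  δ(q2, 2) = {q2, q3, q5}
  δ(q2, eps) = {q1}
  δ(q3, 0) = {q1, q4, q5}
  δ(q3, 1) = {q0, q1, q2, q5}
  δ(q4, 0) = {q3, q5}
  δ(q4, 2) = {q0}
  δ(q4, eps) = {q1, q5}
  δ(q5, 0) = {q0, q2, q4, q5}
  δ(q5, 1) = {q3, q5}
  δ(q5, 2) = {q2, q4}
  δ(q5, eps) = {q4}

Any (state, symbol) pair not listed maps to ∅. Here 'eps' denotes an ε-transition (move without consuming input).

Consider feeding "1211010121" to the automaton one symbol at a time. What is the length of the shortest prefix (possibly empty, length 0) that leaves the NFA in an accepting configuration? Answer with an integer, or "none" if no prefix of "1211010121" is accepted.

2

Start in {q0}.
Read '1': q0→{q0}; now {q0}.
Read '2': q0→{q0, q2, q3, q4}; union {q0, q2, q3, q4}; ε-closure = {q0, q1, q2, q3, q4, q5}.
None of the earlier sets intersect F, but {q0, q1, q2, q3, q4, q5} does.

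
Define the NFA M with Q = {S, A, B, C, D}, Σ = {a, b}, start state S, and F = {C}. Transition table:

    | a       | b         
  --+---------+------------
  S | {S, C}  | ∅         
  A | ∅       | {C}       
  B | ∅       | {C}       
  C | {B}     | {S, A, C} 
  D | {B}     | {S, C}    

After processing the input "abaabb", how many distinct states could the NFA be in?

3

Start in {S}.
Read 'a': {S} → {S, C}.
Read 'b': {S, C} → {S, A, C}.
Read 'a': {S, A, C} → {S, B, C}.
Read 'a': {S, B, C} → {S, B, C}.
Read 'b': {S, B, C} → {S, A, C}.
Read 'b': {S, A, C} → {S, A, C}.
That set has 3 states.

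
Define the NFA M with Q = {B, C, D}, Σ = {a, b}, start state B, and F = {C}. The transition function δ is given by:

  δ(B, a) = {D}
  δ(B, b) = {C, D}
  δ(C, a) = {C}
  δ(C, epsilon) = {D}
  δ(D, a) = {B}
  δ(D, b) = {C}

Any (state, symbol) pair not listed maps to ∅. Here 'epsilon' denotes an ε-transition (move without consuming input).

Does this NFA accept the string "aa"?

Start in {B}.
Read 'a': B→{D}; now {D}.
Read 'a': D→{B}; now {B}.
The final set {B} contains no accepting state.

No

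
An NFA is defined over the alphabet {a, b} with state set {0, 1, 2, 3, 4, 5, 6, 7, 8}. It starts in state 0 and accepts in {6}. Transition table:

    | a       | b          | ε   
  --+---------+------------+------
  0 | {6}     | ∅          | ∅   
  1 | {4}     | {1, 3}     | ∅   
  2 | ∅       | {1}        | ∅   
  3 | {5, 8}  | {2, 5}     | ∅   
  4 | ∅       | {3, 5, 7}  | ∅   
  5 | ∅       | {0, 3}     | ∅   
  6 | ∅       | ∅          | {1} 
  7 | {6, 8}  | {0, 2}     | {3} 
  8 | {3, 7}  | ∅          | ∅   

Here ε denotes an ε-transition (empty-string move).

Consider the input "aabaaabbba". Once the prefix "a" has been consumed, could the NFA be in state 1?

Yes

Start in {0}.
Read 'a': 0→{6}; union {6}; ε-closure = {1, 6}.
State 1 is in {1, 6}.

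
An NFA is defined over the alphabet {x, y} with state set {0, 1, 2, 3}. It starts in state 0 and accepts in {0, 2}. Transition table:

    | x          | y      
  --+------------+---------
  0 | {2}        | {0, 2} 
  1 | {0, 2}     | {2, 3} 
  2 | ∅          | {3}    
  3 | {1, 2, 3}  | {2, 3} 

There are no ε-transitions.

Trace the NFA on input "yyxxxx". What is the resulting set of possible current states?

{0, 1, 2, 3}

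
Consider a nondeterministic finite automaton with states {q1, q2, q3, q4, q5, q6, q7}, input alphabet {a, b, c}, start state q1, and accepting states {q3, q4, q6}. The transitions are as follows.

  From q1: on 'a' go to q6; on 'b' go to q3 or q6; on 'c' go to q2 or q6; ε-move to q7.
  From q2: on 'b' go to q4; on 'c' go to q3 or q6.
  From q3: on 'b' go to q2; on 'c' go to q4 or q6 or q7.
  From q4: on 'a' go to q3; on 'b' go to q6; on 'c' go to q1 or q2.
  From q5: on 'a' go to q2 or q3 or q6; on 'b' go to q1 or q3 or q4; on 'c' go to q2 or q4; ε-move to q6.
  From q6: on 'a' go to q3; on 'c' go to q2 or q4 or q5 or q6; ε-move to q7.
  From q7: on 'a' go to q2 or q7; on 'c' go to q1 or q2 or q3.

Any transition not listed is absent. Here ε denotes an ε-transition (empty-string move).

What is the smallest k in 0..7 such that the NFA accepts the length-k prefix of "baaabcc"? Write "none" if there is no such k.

1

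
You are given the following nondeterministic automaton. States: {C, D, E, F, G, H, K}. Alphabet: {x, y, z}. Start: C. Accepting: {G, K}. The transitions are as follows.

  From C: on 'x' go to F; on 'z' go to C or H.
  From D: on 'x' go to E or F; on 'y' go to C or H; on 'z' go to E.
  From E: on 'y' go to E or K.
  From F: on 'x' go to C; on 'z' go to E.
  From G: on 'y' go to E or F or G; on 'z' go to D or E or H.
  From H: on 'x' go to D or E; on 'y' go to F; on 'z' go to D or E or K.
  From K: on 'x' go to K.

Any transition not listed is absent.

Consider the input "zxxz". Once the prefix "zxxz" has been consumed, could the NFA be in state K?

Start in {C}.
Read 'z': C→{C, H}; now {C, H}.
Read 'x': C→{F}, H→{D, E}; now {D, E, F}.
Read 'x': D→{E, F}, E→∅, F→{C}; now {C, E, F}.
Read 'z': C→{C, H}, E→∅, F→{E}; now {C, E, H}.
State K is not in {C, E, H}.

No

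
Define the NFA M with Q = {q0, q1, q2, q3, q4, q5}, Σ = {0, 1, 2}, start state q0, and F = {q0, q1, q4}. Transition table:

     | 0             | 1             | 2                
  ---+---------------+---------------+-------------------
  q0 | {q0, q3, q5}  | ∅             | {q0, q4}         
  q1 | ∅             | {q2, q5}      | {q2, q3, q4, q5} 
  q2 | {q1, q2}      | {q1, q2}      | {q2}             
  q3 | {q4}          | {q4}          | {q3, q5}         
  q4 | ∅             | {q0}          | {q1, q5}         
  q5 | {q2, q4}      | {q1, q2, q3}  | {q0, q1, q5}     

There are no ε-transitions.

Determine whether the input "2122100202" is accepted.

Start in {q0}.
Read '2': q0→{q0, q4}; now {q0, q4}.
Read '1': q0→∅, q4→{q0}; now {q0}.
Read '2': q0→{q0, q4}; now {q0, q4}.
Read '2': q0→{q0, q4}, q4→{q1, q5}; now {q0, q1, q4, q5}.
Read '1': q0→∅, q1→{q2, q5}, q4→{q0}, q5→{q1, q2, q3}; now {q0, q1, q2, q3, q5}.
Read '0': q0→{q0, q3, q5}, q1→∅, q2→{q1, q2}, q3→{q4}, q5→{q2, q4}; now {q0, q1, q2, q3, q4, q5}.
Read '0': q0→{q0, q3, q5}, q1→∅, q2→{q1, q2}, q3→{q4}, q4→∅, q5→{q2, q4}; now {q0, q1, q2, q3, q4, q5}.
Read '2': q0→{q0, q4}, q1→{q2, q3, q4, q5}, q2→{q2}, q3→{q3, q5}, q4→{q1, q5}, q5→{q0, q1, q5}; now {q0, q1, q2, q3, q4, q5}.
Read '0': q0→{q0, q3, q5}, q1→∅, q2→{q1, q2}, q3→{q4}, q4→∅, q5→{q2, q4}; now {q0, q1, q2, q3, q4, q5}.
Read '2': q0→{q0, q4}, q1→{q2, q3, q4, q5}, q2→{q2}, q3→{q3, q5}, q4→{q1, q5}, q5→{q0, q1, q5}; now {q0, q1, q2, q3, q4, q5}.
The final set {q0, q1, q2, q3, q4, q5} contains the accepting states q0, q1, q4.

Yes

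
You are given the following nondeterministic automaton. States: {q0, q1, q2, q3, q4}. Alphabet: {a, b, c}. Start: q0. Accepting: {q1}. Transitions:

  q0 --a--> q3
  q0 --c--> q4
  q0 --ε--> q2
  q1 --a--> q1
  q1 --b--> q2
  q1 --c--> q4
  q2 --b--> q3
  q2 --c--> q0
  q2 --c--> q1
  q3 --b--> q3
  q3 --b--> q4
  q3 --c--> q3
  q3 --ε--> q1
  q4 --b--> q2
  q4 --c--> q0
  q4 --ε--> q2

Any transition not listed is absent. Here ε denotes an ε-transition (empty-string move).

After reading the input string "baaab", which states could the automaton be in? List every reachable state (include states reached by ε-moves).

{q2}

Start: ε-closure({q0}) = {q0, q2}.
Read 'b': {q0, q2} → {q1, q3}.
Read 'a': {q1, q3} → {q1}.
Read 'a': {q1} → {q1}.
Read 'a': {q1} → {q1}.
Read 'b': {q1} → {q2}.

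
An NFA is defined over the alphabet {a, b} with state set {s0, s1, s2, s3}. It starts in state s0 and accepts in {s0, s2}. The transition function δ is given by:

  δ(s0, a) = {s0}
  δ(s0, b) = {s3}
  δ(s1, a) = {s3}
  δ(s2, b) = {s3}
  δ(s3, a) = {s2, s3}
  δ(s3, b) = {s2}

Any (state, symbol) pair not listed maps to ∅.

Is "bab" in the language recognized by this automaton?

Start in {s0}.
Read 'b': s0→{s3}; now {s3}.
Read 'a': s3→{s2, s3}; now {s2, s3}.
Read 'b': s2→{s3}, s3→{s2}; now {s2, s3}.
The final set {s2, s3} contains the accepting state s2.

Yes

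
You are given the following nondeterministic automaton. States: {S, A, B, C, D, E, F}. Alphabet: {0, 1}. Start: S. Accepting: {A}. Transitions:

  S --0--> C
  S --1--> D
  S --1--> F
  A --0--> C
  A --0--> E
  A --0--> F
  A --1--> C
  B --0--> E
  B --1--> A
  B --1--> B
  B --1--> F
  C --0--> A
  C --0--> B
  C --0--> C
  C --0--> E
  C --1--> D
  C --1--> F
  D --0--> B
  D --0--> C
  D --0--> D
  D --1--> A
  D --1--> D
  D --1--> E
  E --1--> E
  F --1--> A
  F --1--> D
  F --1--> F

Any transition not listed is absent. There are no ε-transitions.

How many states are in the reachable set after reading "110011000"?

6

Start in {S}.
Read '1': {S} → {D, F}.
Read '1': {D, F} → {A, D, E, F}.
Read '0': {A, D, E, F} → {B, C, D, E, F}.
Read '0': {B, C, D, E, F} → {A, B, C, D, E}.
Read '1': {A, B, C, D, E} → {A, B, C, D, E, F}.
Read '1': {A, B, C, D, E, F} → {A, B, C, D, E, F}.
Read '0': {A, B, C, D, E, F} → {A, B, C, D, E, F}.
Read '0': {A, B, C, D, E, F} → {A, B, C, D, E, F}.
Read '0': {A, B, C, D, E, F} → {A, B, C, D, E, F}.
That set has 6 states.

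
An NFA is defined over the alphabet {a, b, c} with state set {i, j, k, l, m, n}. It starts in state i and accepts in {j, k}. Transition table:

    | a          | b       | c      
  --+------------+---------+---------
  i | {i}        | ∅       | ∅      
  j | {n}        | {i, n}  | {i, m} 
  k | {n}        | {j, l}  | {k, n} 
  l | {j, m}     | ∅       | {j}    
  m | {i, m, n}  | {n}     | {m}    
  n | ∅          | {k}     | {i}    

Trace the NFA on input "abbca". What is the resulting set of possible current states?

Start in {i}.
Read 'a': {i} → {i}.
Read 'b': {i} → ∅.
The set is empty and remains empty for the remaining 3 symbols.

∅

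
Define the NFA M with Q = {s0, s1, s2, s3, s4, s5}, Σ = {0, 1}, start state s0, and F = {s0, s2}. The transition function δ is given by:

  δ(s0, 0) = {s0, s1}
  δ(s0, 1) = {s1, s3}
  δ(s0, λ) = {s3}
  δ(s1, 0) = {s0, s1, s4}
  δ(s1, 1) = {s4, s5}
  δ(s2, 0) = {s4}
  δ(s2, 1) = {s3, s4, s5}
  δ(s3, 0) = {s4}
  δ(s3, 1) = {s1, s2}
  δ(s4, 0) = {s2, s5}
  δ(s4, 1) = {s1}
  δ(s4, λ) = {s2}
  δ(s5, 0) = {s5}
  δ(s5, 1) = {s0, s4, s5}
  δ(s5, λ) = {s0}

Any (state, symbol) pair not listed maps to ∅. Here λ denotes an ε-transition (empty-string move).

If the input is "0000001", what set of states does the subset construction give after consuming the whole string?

Start: ε-closure({s0}) = {s0, s3}.
Read '0': {s0, s3} → {s0, s1, s2, s3, s4}.
Read '0': {s0, s1, s2, s3, s4} → {s0, s1, s2, s3, s4, s5}.
Read '0': {s0, s1, s2, s3, s4, s5} → {s0, s1, s2, s3, s4, s5}.
Read '0': {s0, s1, s2, s3, s4, s5} → {s0, s1, s2, s3, s4, s5}.
Read '0': {s0, s1, s2, s3, s4, s5} → {s0, s1, s2, s3, s4, s5}.
Read '0': {s0, s1, s2, s3, s4, s5} → {s0, s1, s2, s3, s4, s5}.
Read '1': {s0, s1, s2, s3, s4, s5} → {s0, s1, s2, s3, s4, s5}.

{s0, s1, s2, s3, s4, s5}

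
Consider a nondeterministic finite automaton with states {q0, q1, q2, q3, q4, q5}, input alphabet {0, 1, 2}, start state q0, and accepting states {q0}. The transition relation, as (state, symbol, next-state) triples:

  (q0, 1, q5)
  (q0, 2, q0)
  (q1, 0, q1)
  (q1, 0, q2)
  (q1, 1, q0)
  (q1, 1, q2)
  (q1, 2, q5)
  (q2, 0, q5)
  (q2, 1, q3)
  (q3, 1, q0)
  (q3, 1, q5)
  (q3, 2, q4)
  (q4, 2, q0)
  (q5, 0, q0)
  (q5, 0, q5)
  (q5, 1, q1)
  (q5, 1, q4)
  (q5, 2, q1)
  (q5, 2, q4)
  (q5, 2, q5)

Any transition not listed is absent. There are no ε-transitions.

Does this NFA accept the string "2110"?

Start in {q0}.
Read '2': q0→{q0}; now {q0}.
Read '1': q0→{q5}; now {q5}.
Read '1': q5→{q1, q4}; now {q1, q4}.
Read '0': q1→{q1, q2}, q4→∅; now {q1, q2}.
The final set {q1, q2} contains no accepting state.

No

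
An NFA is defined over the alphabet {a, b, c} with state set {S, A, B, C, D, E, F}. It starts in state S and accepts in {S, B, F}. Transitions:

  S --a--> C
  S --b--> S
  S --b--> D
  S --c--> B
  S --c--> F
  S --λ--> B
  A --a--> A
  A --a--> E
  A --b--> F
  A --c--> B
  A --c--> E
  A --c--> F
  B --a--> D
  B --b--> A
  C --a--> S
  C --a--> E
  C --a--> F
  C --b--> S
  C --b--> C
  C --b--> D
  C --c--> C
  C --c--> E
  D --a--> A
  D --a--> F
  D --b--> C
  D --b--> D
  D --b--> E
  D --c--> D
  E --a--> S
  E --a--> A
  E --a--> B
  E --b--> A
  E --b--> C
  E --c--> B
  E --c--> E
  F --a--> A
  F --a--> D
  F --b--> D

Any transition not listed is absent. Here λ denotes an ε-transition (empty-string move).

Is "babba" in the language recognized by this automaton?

Yes

Start: ε-closure({S}) = {S, B}.
Read 'b': {S, B} → {S, A, B, D}.
Read 'a': {S, A, B, D} → {A, C, D, E, F}.
Read 'b': {A, C, D, E, F} → {S, A, B, C, D, E, F}.
Read 'b': {S, A, B, C, D, E, F} → {S, A, B, C, D, E, F}.
Read 'a': {S, A, B, C, D, E, F} → {S, A, B, C, D, E, F}.
The final set {S, A, B, C, D, E, F} contains the accepting states S, B, F.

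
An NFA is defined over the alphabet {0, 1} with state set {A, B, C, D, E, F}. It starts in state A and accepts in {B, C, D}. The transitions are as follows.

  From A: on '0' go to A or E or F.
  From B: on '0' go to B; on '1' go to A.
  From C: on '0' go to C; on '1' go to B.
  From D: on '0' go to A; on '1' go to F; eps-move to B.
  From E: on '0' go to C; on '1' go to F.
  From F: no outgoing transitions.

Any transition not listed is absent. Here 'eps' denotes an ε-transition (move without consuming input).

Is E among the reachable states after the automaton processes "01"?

No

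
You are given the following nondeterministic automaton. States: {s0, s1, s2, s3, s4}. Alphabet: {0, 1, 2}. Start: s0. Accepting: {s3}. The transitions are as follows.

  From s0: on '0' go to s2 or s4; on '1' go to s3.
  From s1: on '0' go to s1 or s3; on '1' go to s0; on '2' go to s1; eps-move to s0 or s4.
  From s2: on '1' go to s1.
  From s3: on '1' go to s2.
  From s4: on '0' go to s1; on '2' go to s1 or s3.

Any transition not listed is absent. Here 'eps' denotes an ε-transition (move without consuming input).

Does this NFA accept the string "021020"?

Start in {s0}.
Read '0': s0→{s2, s4}; now {s2, s4}.
Read '2': s2→∅, s4→{s1, s3}; union {s1, s3}; ε-closure = {s0, s1, s3, s4}.
Read '1': s0→{s3}, s1→{s0}, s3→{s2}, s4→∅; now {s0, s2, s3}.
Read '0': s0→{s2, s4}, s2→∅, s3→∅; now {s2, s4}.
Read '2': s2→∅, s4→{s1, s3}; union {s1, s3}; ε-closure = {s0, s1, s3, s4}.
Read '0': s0→{s2, s4}, s1→{s1, s3}, s3→∅, s4→{s1}; union {s1, s2, s3, s4}; ε-closure = {s0, s1, s2, s3, s4}.
The final set {s0, s1, s2, s3, s4} contains the accepting state s3.

Yes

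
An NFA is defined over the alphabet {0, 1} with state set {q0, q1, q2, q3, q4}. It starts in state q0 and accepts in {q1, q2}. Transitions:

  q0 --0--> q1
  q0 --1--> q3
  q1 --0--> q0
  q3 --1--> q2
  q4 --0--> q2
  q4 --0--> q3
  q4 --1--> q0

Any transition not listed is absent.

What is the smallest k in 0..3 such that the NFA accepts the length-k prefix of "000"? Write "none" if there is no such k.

1

Start in {q0}.
Read '0': {q0} → {q1}.
None of the earlier sets intersect F, but {q1} does.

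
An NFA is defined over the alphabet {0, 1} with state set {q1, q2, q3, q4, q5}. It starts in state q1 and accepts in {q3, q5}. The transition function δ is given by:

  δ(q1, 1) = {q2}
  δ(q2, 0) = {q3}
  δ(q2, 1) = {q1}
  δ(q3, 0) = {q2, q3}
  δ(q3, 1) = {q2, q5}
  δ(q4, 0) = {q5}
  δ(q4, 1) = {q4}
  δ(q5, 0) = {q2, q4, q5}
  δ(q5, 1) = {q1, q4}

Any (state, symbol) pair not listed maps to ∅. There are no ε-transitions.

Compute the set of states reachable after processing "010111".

∅

Start in {q1}.
Read '0': {q1} → ∅.
The set is empty and remains empty for the remaining 5 symbols.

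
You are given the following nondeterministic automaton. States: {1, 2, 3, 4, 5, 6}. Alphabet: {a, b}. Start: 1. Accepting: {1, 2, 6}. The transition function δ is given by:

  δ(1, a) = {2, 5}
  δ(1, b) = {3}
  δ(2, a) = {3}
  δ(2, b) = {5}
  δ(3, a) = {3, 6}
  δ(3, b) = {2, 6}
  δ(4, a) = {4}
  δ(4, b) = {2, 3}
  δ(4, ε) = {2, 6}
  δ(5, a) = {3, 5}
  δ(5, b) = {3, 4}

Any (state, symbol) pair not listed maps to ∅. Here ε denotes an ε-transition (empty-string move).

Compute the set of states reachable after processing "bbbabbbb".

Start in {1}.
Read 'b': {1} → {3}.
Read 'b': {3} → {2, 6}.
Read 'b': {2, 6} → {5}.
Read 'a': {5} → {3, 5}.
Read 'b': {3, 5} → {2, 3, 4, 6}.
Read 'b': {2, 3, 4, 6} → {2, 3, 5, 6}.
Read 'b': {2, 3, 5, 6} → {2, 3, 4, 5, 6}.
Read 'b': {2, 3, 4, 5, 6} → {2, 3, 4, 5, 6}.

{2, 3, 4, 5, 6}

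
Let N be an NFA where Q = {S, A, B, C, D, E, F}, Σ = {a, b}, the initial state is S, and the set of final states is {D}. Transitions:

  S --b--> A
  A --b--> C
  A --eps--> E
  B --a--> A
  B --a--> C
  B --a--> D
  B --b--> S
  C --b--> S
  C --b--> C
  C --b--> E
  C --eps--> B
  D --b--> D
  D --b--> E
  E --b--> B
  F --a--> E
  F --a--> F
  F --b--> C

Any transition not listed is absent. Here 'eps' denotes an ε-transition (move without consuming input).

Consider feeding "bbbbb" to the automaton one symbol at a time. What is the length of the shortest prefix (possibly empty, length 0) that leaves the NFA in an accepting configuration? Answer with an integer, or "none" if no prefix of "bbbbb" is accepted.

Start in {S}.
Read 'b': {S} → {A, E}.
Read 'b': {A, E} → {B, C}.
Read 'b': {B, C} → {S, B, C, E}.
Read 'b': {S, B, C, E} → {S, A, B, C, E}.
Read 'b': {S, A, B, C, E} → {S, A, B, C, E}.
No reachable set along the way intersects F.

none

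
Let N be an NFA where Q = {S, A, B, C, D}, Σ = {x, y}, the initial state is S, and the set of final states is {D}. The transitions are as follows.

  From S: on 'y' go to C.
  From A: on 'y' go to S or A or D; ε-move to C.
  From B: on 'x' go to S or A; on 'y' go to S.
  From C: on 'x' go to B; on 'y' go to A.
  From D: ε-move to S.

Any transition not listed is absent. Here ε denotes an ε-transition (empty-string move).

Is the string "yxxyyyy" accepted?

Yes

Start in {S}.
Read 'y': {S} → {C}.
Read 'x': {C} → {B}.
Read 'x': {B} → {S, A, C}.
Read 'y': {S, A, C} → {S, A, C, D}.
Read 'y': {S, A, C, D} → {S, A, C, D}.
Read 'y': {S, A, C, D} → {S, A, C, D}.
Read 'y': {S, A, C, D} → {S, A, C, D}.
The final set {S, A, C, D} contains the accepting state D.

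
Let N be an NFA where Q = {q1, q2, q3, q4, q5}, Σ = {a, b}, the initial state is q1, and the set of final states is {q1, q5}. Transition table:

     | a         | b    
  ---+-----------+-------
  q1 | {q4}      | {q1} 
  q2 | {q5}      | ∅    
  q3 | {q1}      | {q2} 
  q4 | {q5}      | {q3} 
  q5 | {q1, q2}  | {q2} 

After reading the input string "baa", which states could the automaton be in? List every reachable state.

Start in {q1}.
Read 'b': {q1} → {q1}.
Read 'a': {q1} → {q4}.
Read 'a': {q4} → {q5}.

{q5}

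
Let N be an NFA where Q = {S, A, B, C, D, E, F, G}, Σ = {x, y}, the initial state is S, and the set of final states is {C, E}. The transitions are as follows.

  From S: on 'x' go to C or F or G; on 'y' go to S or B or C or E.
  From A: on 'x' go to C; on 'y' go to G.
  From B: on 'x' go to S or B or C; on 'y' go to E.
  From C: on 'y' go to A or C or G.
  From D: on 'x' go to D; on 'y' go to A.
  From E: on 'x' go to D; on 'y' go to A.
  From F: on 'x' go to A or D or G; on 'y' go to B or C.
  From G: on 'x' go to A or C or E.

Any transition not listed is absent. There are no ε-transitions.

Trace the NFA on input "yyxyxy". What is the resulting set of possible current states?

{S, A, B, C, E, G}

Start in {S}.
Read 'y': {S} → {S, B, C, E}.
Read 'y': {S, B, C, E} → {S, A, B, C, E, G}.
Read 'x': {S, A, B, C, E, G} → {S, A, B, C, D, E, F, G}.
Read 'y': {S, A, B, C, D, E, F, G} → {S, A, B, C, E, G}.
Read 'x': {S, A, B, C, E, G} → {S, A, B, C, D, E, F, G}.
Read 'y': {S, A, B, C, D, E, F, G} → {S, A, B, C, E, G}.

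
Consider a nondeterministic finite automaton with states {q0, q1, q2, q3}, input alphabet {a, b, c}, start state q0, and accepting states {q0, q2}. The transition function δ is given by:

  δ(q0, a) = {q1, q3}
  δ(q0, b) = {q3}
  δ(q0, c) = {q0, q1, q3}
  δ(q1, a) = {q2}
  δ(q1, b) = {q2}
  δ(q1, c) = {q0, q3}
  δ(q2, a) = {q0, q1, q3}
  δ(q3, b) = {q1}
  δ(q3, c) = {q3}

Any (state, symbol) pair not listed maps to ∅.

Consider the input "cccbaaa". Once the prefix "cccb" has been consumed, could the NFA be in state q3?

Yes

Start in {q0}.
Read 'c': q0→{q0, q1, q3}; now {q0, q1, q3}.
Read 'c': q0→{q0, q1, q3}, q1→{q0, q3}, q3→{q3}; now {q0, q1, q3}.
Read 'c': q0→{q0, q1, q3}, q1→{q0, q3}, q3→{q3}; now {q0, q1, q3}.
Read 'b': q0→{q3}, q1→{q2}, q3→{q1}; now {q1, q2, q3}.
State q3 is in {q1, q2, q3}.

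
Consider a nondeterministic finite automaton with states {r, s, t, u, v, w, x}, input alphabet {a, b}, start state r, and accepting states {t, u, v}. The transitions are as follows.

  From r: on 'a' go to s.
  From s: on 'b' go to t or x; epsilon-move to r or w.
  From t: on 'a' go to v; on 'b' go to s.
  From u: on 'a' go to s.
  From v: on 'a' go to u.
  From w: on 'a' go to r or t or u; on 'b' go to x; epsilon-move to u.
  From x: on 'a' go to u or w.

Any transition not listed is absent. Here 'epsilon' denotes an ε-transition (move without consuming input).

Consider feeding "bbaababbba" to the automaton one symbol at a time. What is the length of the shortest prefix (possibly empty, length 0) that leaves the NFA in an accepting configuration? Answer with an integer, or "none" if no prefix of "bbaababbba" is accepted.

none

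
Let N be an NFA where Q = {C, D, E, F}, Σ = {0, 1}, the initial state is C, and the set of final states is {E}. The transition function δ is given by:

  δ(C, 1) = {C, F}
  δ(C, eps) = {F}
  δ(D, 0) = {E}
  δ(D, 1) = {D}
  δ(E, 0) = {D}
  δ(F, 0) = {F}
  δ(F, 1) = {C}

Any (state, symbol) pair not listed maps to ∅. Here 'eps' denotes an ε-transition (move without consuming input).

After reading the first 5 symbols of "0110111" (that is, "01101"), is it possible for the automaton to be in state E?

Start: ε-closure({C}) = {C, F}.
Read '0': {C, F} → {F}.
Read '1': {F} → {C, F}.
Read '1': {C, F} → {C, F}.
Read '0': {C, F} → {F}.
Read '1': {F} → {C, F}.
State E is not in {C, F}.

No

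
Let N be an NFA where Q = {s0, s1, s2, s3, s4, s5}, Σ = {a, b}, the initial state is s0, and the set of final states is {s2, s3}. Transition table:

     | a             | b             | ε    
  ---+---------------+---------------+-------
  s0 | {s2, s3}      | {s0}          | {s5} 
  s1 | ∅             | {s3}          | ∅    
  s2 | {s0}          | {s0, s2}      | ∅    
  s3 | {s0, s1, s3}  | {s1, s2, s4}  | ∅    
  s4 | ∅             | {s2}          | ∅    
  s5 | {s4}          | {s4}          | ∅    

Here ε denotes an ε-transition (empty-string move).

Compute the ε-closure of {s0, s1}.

{s0, s1, s5}

Begin with {s0, s1}.
ε-move s0 → s5; add s5.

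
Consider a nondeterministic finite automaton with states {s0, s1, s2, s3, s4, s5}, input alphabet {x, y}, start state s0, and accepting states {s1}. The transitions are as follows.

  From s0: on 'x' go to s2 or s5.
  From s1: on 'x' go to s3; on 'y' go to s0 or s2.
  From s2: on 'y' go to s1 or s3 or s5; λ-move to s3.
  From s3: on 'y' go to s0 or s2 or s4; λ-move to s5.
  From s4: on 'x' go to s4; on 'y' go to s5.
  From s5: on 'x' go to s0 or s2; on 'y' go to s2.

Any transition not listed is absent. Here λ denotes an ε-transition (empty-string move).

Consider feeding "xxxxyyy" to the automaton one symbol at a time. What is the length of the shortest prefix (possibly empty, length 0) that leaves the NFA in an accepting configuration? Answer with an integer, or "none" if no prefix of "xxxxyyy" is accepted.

5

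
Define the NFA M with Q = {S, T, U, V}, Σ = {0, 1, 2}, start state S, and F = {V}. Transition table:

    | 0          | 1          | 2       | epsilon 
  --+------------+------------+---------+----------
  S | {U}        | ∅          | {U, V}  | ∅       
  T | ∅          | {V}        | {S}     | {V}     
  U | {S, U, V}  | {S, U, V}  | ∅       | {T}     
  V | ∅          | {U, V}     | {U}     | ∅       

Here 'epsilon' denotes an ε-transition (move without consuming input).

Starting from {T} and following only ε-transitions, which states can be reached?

{T, V}

Begin with {T}.
ε-move T → V; add V.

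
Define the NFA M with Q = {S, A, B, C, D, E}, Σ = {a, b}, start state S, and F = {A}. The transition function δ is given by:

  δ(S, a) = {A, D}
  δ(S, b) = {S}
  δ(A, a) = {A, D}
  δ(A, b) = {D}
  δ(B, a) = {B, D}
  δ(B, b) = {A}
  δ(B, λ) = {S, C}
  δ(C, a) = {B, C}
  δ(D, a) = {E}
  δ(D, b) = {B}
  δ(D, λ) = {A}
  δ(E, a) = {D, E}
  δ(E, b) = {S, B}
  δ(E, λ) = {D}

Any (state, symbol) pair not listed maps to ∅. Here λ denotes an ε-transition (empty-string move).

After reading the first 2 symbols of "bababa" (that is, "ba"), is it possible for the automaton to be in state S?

Start in {S}.
Read 'b': {S} → {S}.
Read 'a': {S} → {A, D}.
State S is not in {A, D}.

No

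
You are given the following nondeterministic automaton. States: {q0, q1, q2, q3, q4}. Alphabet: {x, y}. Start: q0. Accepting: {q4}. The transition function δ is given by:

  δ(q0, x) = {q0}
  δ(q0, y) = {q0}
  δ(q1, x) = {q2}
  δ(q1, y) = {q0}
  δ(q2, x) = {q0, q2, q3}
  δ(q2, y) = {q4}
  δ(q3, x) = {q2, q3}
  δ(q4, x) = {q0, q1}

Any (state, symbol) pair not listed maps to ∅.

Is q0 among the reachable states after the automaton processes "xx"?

Start in {q0}.
Read 'x': {q0} → {q0}.
Read 'x': {q0} → {q0}.
State q0 is in {q0}.

Yes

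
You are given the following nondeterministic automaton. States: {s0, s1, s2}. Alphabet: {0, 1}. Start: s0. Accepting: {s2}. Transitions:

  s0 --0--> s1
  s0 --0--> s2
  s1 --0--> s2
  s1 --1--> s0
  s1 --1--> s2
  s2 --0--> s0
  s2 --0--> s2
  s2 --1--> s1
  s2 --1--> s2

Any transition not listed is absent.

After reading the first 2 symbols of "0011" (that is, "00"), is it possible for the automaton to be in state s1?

No

Start in {s0}.
Read '0': s0→{s1, s2}; now {s1, s2}.
Read '0': s1→{s2}, s2→{s0, s2}; now {s0, s2}.
State s1 is not in {s0, s2}.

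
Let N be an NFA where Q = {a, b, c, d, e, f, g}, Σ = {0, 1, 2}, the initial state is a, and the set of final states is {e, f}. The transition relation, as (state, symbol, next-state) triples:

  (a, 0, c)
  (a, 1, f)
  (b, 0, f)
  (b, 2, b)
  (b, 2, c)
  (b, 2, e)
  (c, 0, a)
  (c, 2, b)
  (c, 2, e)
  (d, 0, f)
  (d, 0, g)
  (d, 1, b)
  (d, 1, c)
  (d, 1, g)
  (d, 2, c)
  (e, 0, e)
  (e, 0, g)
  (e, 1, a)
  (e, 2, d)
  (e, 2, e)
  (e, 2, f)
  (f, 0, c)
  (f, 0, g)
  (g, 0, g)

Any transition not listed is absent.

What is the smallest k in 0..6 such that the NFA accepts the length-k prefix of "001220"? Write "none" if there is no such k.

3

Start in {a}.
Read '0': a→{c}; now {c}.
Read '0': c→{a}; now {a}.
Read '1': a→{f}; now {f}.
None of the earlier sets intersect F, but {f} does.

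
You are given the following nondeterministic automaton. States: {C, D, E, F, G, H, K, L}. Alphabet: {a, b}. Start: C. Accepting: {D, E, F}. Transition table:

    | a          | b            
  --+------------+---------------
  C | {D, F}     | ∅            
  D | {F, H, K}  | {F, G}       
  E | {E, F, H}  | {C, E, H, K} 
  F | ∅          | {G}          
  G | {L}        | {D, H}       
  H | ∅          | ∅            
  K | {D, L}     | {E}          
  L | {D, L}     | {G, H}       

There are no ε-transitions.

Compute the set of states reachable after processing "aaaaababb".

{C, D, E, H, K}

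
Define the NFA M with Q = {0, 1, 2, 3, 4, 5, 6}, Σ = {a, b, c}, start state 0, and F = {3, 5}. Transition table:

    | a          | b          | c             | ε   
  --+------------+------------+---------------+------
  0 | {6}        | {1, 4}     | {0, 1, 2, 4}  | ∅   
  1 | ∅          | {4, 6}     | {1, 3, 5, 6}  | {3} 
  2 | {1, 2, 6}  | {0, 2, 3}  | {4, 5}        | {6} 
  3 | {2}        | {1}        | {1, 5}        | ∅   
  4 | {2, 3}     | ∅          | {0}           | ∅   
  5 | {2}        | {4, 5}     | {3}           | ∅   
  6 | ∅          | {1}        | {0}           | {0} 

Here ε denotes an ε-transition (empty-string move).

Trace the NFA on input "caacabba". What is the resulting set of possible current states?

{0, 1, 2, 3, 6}

Start in {0}.
Read 'c': {0} → {0, 1, 2, 3, 4, 6}.
Read 'a': {0, 1, 2, 3, 4, 6} → {0, 1, 2, 3, 6}.
Read 'a': {0, 1, 2, 3, 6} → {0, 1, 2, 3, 6}.
Read 'c': {0, 1, 2, 3, 6} → {0, 1, 2, 3, 4, 5, 6}.
Read 'a': {0, 1, 2, 3, 4, 5, 6} → {0, 1, 2, 3, 6}.
Read 'b': {0, 1, 2, 3, 6} → {0, 1, 2, 3, 4, 6}.
Read 'b': {0, 1, 2, 3, 4, 6} → {0, 1, 2, 3, 4, 6}.
Read 'a': {0, 1, 2, 3, 4, 6} → {0, 1, 2, 3, 6}.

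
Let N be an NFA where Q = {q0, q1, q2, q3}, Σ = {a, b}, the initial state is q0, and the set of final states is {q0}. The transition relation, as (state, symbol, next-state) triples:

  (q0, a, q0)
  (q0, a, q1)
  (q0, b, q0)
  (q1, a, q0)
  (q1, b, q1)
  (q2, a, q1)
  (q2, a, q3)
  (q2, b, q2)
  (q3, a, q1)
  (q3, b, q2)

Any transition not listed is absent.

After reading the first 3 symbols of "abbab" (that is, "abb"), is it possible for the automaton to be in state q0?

Yes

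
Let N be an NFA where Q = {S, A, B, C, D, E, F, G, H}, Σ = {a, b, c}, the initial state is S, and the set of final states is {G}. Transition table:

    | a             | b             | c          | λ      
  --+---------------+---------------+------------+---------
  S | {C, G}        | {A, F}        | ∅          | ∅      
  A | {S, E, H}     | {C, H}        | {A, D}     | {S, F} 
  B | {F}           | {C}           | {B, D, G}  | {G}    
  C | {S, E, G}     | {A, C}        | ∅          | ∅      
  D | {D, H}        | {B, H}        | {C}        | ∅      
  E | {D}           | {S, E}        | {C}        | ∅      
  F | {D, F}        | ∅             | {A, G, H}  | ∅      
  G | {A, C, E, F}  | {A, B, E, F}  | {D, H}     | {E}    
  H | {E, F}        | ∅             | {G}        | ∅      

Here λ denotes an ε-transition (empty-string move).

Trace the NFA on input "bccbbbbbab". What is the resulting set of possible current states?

{S, A, B, C, E, F, G, H}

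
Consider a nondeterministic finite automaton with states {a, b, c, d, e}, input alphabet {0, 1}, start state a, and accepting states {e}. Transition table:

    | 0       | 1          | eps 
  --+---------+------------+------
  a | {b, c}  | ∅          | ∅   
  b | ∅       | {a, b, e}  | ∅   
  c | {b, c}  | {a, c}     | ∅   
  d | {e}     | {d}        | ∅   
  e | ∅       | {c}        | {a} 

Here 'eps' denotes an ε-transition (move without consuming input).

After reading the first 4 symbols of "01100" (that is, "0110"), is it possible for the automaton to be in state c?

Start in {a}.
Read '0': {a} → {b, c}.
Read '1': {b, c} → {a, b, c, e}.
Read '1': {a, b, c, e} → {a, b, c, e}.
Read '0': {a, b, c, e} → {b, c}.
State c is in {b, c}.

Yes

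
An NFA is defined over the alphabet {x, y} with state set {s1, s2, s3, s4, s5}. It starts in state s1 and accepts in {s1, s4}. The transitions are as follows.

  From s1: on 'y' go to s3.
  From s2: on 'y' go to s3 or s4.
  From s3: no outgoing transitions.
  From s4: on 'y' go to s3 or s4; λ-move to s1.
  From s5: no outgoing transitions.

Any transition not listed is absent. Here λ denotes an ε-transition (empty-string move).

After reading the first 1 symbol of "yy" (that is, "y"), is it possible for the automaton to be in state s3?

Start in {s1}.
Read 'y': s1→{s3}; now {s3}.
State s3 is in {s3}.

Yes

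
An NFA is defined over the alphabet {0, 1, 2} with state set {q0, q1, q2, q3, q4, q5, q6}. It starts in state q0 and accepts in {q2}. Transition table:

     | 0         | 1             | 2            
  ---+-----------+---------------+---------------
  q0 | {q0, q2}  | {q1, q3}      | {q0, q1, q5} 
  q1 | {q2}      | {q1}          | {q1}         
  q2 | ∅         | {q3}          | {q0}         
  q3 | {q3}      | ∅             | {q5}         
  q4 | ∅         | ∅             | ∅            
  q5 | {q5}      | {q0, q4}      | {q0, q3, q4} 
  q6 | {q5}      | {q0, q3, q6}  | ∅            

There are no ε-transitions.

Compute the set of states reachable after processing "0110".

{q2}

Start in {q0}.
Read '0': q0→{q0, q2}; now {q0, q2}.
Read '1': q0→{q1, q3}, q2→{q3}; now {q1, q3}.
Read '1': q1→{q1}, q3→∅; now {q1}.
Read '0': q1→{q2}; now {q2}.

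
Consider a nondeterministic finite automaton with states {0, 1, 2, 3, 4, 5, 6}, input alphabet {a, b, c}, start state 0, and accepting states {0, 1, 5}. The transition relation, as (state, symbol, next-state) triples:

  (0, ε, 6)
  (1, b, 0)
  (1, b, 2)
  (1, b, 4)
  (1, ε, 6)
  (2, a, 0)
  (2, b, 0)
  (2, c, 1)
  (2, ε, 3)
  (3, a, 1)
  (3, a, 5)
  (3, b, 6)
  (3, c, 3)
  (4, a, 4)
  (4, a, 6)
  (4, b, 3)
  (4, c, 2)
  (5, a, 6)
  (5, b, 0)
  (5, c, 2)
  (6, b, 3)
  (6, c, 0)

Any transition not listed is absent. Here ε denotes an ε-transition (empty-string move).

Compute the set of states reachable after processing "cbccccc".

Start: ε-closure({0}) = {0, 6}.
Read 'c': {0, 6} → {0, 6}.
Read 'b': {0, 6} → {3}.
Read 'c': {3} → {3}.
Read 'c': {3} → {3}.
Read 'c': {3} → {3}.
Read 'c': {3} → {3}.
Read 'c': {3} → {3}.

{3}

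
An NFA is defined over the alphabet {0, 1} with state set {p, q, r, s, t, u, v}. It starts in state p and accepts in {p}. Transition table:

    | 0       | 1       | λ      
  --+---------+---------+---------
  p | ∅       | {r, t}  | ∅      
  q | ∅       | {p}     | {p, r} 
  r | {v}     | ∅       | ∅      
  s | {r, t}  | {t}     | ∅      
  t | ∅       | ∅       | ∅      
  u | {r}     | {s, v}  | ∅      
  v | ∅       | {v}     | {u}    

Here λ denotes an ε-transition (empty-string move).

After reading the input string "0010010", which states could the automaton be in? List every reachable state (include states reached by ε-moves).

∅

Start in {p}.
Read '0': p→∅; now ∅.
The set is empty and remains empty for the remaining 6 symbols.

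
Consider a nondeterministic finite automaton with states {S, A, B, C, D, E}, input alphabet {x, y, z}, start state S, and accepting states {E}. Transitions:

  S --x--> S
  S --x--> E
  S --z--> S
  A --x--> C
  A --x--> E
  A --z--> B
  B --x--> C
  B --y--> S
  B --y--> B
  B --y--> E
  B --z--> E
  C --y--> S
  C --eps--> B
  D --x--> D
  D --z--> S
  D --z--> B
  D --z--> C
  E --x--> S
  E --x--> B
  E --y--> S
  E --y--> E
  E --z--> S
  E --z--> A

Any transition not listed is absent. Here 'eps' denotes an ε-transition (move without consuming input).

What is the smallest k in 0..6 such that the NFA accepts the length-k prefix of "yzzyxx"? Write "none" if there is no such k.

Start in {S}.
Read 'y': S→∅; now ∅.
The set is empty and remains empty for the remaining 5 symbols.
No reachable set along the way intersects F.

none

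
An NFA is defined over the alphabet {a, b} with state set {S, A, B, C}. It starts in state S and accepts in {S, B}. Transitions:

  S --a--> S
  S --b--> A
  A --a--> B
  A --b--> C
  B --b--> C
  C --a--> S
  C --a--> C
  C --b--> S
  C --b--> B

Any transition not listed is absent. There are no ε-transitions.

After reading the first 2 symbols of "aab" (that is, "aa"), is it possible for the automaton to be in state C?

Start in {S}.
Read 'a': {S} → {S}.
Read 'a': {S} → {S}.
State C is not in {S}.

No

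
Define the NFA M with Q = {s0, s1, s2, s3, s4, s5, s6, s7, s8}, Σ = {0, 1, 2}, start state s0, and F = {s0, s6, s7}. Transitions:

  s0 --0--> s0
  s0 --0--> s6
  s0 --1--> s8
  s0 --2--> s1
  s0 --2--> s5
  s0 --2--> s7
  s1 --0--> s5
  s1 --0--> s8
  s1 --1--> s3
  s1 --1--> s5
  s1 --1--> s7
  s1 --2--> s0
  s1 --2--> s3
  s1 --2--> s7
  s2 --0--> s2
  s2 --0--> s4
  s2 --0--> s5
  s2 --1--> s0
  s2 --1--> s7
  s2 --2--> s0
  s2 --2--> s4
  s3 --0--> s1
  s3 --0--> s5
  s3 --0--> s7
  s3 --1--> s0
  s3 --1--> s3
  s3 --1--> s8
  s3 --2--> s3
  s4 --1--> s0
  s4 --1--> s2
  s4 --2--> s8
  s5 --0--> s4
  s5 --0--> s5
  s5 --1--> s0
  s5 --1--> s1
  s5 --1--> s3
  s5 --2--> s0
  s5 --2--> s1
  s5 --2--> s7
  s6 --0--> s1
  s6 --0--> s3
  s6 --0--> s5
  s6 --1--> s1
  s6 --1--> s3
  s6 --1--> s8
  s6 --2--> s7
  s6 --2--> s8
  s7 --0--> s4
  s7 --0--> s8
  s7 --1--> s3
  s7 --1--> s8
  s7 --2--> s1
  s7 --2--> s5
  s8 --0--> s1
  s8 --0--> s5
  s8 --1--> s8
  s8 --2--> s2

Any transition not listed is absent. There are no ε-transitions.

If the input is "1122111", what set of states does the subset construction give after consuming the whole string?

{s3, s8}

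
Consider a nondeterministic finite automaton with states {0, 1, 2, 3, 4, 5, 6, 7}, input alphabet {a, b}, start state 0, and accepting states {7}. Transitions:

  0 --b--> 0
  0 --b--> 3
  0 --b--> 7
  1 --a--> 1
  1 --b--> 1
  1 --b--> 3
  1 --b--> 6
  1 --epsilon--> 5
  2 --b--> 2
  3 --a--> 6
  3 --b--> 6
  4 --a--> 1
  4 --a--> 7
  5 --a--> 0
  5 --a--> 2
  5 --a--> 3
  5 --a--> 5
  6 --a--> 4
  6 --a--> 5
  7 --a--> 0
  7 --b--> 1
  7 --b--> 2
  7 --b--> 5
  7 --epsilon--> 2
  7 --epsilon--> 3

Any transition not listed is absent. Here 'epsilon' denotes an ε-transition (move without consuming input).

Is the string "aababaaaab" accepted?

Start in {0}.
Read 'a': 0→∅; now ∅.
The set is empty and remains empty for the remaining 9 symbols.
The final set ∅ contains no accepting state.

No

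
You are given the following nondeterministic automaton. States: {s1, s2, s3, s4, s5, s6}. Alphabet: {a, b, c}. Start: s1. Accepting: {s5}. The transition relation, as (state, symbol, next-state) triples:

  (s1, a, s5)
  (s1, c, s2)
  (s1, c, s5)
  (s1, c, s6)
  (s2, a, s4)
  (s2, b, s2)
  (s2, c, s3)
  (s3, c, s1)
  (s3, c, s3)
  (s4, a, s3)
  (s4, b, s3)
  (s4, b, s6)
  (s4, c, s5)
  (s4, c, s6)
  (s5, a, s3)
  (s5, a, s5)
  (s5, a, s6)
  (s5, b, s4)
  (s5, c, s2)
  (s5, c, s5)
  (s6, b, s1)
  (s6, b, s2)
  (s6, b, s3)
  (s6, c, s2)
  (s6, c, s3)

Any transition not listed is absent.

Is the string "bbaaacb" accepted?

No

Start in {s1}.
Read 'b': {s1} → ∅.
The set is empty and remains empty for the remaining 6 symbols.
The final set ∅ contains no accepting state.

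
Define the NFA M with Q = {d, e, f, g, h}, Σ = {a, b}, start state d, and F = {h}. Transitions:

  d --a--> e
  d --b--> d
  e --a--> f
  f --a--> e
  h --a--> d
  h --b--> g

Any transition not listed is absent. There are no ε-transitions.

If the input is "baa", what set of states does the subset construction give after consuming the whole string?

Start in {d}.
Read 'b': d→{d}; now {d}.
Read 'a': d→{e}; now {e}.
Read 'a': e→{f}; now {f}.

{f}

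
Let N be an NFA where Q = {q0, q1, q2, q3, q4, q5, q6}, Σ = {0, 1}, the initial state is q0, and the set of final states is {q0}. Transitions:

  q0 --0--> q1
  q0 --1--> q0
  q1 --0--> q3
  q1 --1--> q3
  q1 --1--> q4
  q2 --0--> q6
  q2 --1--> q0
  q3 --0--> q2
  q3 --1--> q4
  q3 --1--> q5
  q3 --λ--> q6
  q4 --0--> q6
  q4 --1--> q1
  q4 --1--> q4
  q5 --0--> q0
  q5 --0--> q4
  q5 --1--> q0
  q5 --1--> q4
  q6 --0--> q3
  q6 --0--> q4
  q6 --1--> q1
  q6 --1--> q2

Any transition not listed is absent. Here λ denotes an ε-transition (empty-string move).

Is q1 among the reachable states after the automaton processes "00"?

No

Start in {q0}.
Read '0': q0→{q1}; now {q1}.
Read '0': q1→{q3}; union {q3}; ε-closure = {q3, q6}.
State q1 is not in {q3, q6}.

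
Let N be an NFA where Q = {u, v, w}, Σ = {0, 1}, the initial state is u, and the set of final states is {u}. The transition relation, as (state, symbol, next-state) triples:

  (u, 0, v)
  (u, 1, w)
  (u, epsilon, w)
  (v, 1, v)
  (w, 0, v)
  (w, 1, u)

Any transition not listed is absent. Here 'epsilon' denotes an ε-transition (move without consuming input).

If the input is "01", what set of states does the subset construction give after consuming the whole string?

{v}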